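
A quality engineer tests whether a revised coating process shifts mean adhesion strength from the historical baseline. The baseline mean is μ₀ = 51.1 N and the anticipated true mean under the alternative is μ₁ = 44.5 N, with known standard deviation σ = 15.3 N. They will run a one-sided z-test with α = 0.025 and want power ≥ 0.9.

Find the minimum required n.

n = 57

Standardized effect: d = |μ₁ − μ₀| / σ = |44.5 − 51.1| / 15.3 = 0.4314
For power 0.9 need Φ(δ − z_{0.025}) = 0.9, so δ = z_{0.025} + z_{0.10} = 1.960 + 1.282 = 3.242.
δ = d·√n ⇒ n = (δ/d)² = (3.242 / 0.4314)² = 56.47.
Round up to the next whole unit.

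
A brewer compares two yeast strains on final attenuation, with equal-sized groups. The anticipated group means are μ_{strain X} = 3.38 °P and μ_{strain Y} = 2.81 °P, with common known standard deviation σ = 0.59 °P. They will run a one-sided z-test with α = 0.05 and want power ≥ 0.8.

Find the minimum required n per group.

n = 14 per group

Standardized effect: d = |μ_{strain X} − μ_{strain Y}| / σ = |3.38 − 2.81| / 0.59 = 0.9661
Set Φ(δ − 1.645) = 0.8; then δ − 1.645 = Φ⁻¹(0.8) = 0.842, giving δ = 2.486.
δ = d·√(n/2) ⇒ n = 2(δ/d)² = 2 × (2.486 / 0.9661)² = 13.25.
Rounding up, n = 14 per group.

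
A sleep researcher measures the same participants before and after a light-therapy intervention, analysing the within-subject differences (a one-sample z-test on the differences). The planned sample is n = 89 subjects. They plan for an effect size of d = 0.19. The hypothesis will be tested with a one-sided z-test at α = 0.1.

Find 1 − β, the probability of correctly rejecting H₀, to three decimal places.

Noncentrality parameter: δ = d·√n = 0.19 × √89 = 1.7925
Critical value for a one-sided test at α = 0.1: z_α = 1.282.
Power = Φ(δ − 1.282) = Φ(0.511) = 0.6953.

Power ≈ 0.695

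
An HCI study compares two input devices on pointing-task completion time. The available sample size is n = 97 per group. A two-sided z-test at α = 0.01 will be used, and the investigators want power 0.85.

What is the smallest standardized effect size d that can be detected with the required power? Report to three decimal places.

Required noncentrality: δ = z_{0.005} + z_{0.15} = 2.576 + 1.036 = 3.612.
(The second rejection-region term Φ(−δ − z_{α/2}) is negligible and dropped.)
δ = d·√(n/2) ⇒ d = δ/√(n/2) = 3.612/√(97/2) = 0.5187.

d ≈ 0.519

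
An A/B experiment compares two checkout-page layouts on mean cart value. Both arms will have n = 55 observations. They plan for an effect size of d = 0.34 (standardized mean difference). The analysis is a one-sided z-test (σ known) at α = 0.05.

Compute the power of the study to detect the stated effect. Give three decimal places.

Noncentrality parameter: δ = d·√(n/2) = 0.34 × √(55/2) = 1.7830
One-sided α = 0.05 → critical value z_{0.05} = 1.645.
Power = P(Z > 1.645 − δ) = Φ(0.138) = 0.5549.

Power ≈ 0.555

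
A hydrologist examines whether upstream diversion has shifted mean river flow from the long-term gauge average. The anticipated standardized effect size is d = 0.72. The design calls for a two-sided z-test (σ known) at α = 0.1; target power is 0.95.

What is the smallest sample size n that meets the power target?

For power 0.95 need Φ(δ − z_{0.05}) = 0.95, so δ = z_{0.05} + z_{0.05} = 1.645 + 1.645 = 3.290.
(The Φ(−δ − z_{α/2}) term is vanishingly small for δ > 0 and is dropped in the standard sample-size formula.)
δ = d·√n ⇒ n = (δ/d)² = (3.290 / 0.72)² = 20.88.
Rounding up, n = 21.

n = 21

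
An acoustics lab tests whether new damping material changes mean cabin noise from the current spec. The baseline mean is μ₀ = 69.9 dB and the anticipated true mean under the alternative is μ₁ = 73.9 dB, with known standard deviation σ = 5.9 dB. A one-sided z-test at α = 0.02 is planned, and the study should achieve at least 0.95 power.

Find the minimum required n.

Standardized effect: d = |μ₁ − μ₀| / σ = |73.9 − 69.9| / 5.9 = 0.6780
Set Φ(δ − 2.054) = 0.95; then δ − 2.054 = Φ⁻¹(0.95) = 1.645, giving δ = 3.699.
δ = d·√n ⇒ n = (δ/d)² = (3.699 / 0.6780)² = 29.76.
Rounding up, n = 30.

n = 30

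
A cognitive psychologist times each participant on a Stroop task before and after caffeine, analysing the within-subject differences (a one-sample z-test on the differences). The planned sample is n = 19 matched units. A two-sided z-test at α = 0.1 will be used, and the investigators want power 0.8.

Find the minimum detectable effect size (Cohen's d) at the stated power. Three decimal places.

Need Φ(δ − 1.645) = 0.8, so δ = 1.645 + 0.842 = 2.486.
(The second rejection-region term Φ(−δ − z_{α/2}) is negligible and dropped.)
δ = d·√n ⇒ d = δ/√n = 2.486/√19 = 0.5704.

d ≈ 0.570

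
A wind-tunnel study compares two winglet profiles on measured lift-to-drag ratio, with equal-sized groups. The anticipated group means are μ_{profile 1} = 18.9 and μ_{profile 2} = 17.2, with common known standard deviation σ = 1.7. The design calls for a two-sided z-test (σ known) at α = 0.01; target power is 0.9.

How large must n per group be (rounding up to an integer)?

n = 30 per group

Standardized effect: d = |μ_{profile 1} − μ_{profile 2}| / σ = |18.9 − 17.2| / 1.7 = 1.0000
For power 0.9 need Φ(δ − z_{0.005}) = 0.9, so δ = z_{0.005} + z_{0.10} = 2.576 + 1.282 = 3.857.
(Ignoring the negligible lower-tail rejection probability gives the usual closed-form inversion.)
δ = d·√(n/2) ⇒ n = 2(δ/d)² = 2 × (3.857 / 1.0000)² = 29.76.
Rounding up, n = 30 per group.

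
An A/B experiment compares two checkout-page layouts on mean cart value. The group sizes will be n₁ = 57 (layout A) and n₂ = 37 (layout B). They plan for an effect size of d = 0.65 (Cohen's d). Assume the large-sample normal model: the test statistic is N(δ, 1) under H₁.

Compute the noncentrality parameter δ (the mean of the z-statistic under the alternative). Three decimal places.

δ = d / √(1/n₁ + 1/n₂) = 0.65 / √(1/57 + 1/37) = 3.0788

δ ≈ 3.079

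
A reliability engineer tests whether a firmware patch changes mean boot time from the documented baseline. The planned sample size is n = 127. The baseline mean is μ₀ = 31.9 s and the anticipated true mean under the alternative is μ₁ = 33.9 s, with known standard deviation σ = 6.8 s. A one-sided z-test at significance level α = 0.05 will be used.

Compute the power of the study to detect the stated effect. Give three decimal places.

Standardized effect: d = |μ₁ − μ₀| / σ = |33.9 − 31.9| / 6.8 = 0.2941
Noncentrality parameter: δ = d·√n = 0.2941 × √127 = 3.3145
Critical value for a one-sided test at α = 0.05: z_α = 1.645.
Power = P(Z > 1.645 − δ) = Φ(1.670) = 0.9525.

Power ≈ 0.953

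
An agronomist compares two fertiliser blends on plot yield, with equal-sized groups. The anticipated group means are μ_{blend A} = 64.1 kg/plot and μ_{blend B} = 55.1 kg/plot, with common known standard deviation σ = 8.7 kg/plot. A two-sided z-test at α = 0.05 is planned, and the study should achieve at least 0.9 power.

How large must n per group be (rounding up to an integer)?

n = 20 per group

Standardized effect: d = |μ_{blend A} − μ_{blend B}| / σ = |64.1 − 55.1| / 8.7 = 1.0345
For power 0.9 need Φ(δ − z_{0.025}) = 0.9, so δ = z_{0.025} + z_{0.10} = 1.960 + 1.282 = 3.242.
(The Φ(−δ − z_{α/2}) term is vanishingly small for δ > 0 and is dropped in the standard sample-size formula.)
δ = d·√(n/2) ⇒ n = 2(δ/d)² = 2 × (3.242 / 1.0345)² = 19.64.
Round up to the next whole unit.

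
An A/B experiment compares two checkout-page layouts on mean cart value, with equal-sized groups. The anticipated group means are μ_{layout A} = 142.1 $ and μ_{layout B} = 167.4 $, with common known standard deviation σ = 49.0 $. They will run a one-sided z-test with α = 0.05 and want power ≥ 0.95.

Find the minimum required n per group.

n = 82 per group

Standardized effect: d = |μ_{layout A} − μ_{layout B}| / σ = |142.1 − 167.4| / 49.0 = 0.5163
Set Φ(δ − 1.645) = 0.95; then δ − 1.645 = Φ⁻¹(0.95) = 1.645, giving δ = 3.290.
δ = d·√(n/2) ⇒ n = 2(δ/d)² = 2 × (3.290 / 0.5163)² = 81.19.
Round up to the next whole unit.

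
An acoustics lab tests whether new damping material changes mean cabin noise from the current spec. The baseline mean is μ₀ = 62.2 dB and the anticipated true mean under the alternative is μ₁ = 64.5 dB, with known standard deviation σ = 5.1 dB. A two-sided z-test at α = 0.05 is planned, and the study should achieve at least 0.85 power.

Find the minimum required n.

n = 45

Standardized effect: d = |μ₁ − μ₀| / σ = |64.5 − 62.2| / 5.1 = 0.4510
For power 0.85 need Φ(δ − z_{0.025}) = 0.85, so δ = z_{0.025} + z_{0.15} = 1.960 + 1.036 = 2.996.
(Ignoring the negligible lower-tail rejection probability gives the usual closed-form inversion.)
δ = d·√n ⇒ n = (δ/d)² = (2.996 / 0.4510)² = 44.15.
Rounding up, n = 45.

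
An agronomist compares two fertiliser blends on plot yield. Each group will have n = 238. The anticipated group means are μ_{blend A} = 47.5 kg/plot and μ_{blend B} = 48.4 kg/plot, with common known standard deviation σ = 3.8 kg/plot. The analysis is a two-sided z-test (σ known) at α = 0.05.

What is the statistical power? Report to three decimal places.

Standardized effect: d = |μ_{blend A} − μ_{blend B}| / σ = |47.5 − 48.4| / 3.8 = 0.2368
Noncentrality parameter: δ = d·√(n/2) = 0.2368 × √(238/2) = 2.5836
Critical value for a two-sided test at α = 0.05: z_{α/2} = 1.960.
Power = Φ(δ − 1.960) + Φ(−δ − 1.960) = Φ(0.624) + Φ(-4.544) = 0.7336 + 0.0000 = 0.7336.

Power ≈ 0.734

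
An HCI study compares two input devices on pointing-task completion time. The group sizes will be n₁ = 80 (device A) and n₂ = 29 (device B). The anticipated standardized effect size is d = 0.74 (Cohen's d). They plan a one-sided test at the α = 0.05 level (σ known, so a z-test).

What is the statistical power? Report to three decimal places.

Noncentrality parameter: δ = d / √(1/n₁ + 1/n₂) = 0.74 / √(1/80 + 1/29) = 3.4140
One-sided α = 0.05 → critical value z_{0.05} = 1.645.
Power = P(Z > 1.645 − δ) = Φ(1.769) = 0.9616.

Power ≈ 0.962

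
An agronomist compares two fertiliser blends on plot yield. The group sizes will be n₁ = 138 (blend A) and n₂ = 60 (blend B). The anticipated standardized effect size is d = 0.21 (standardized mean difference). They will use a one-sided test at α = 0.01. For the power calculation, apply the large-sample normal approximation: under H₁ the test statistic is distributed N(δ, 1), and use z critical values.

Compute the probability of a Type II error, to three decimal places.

β ≈ 0.834

Noncentrality parameter: δ = d / √(1/n₁ + 1/n₂) = 0.21 / √(1/138 + 1/60) = 1.3580
One-sided α = 0.01 → critical value z_{0.01} = 2.326.
Power = Φ(δ − 2.326) = Φ(-0.968) = 0.1664.
Type II error: β = 1 − power = 1 − 0.1664 = 0.8336.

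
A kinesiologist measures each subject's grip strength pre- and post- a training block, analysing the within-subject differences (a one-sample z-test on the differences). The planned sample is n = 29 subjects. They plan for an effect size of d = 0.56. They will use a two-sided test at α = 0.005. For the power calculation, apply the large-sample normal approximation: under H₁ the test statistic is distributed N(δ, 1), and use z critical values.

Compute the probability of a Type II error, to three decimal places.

Noncentrality parameter: δ = d·√n = 0.56 × √29 = 3.0157
Two-sided α = 0.005 → critical value z_{0.0025} = 2.807.
Power = Φ(δ − 2.807) + Φ(−δ − 2.807) = Φ(0.209) + Φ(-5.823) = 0.5826 + 0.0000 = 0.5826.
Type II error: β = 1 − power = 1 − 0.5826 = 0.4174.

β ≈ 0.417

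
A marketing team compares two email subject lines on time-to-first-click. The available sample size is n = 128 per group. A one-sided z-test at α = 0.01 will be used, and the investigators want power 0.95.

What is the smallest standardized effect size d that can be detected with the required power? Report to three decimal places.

d ≈ 0.496

Required noncentrality: δ = z_{0.01} + z_{0.05} = 2.326 + 1.645 = 3.971.
δ = d·√(n/2) ⇒ d = δ/√(n/2) = 3.971/√(128/2) = 0.4964.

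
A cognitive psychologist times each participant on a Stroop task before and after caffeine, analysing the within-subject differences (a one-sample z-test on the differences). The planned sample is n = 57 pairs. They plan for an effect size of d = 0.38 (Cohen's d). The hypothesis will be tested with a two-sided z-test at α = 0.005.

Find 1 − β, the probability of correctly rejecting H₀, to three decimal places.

Noncentrality parameter: δ = d·√n = 0.38 × √57 = 2.8689
Two-sided α = 0.005 → critical value z_{0.0025} = 2.807.
Power = Φ(δ − 2.807) + Φ(−δ − 2.807) = Φ(0.062) + Φ(-5.676) = 0.5247 + 0.0000 = 0.5247.

Power ≈ 0.525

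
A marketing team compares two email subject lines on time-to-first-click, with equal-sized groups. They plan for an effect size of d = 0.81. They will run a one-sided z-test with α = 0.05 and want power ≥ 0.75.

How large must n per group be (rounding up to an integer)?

Set Φ(δ − 1.645) = 0.75; then δ − 1.645 = Φ⁻¹(0.75) = 0.674, giving δ = 2.319.
δ = d·√(n/2) ⇒ n = 2(δ/d)² = 2 × (2.319 / 0.81)² = 16.40.
Round up to the next whole unit.

n = 17 per group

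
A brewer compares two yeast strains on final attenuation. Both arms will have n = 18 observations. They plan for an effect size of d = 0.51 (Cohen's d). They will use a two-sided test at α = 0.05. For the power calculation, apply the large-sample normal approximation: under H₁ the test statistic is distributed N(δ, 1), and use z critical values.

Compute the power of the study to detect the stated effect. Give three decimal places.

Power ≈ 0.334

Noncentrality parameter: δ = d·√(n/2) = 0.51 × √(18/2) = 1.5300
Two-sided α = 0.05 → critical value z_{0.025} = 1.960.
Power = Φ(δ − 1.960) + Φ(−δ − 1.960) = Φ(-0.430) + Φ(-3.490) = 0.3336 + 0.0002 = 0.3339.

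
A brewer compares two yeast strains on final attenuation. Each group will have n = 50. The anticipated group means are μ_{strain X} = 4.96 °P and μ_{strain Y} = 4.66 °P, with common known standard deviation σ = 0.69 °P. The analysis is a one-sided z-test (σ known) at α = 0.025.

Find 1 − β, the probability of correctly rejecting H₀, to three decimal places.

Power ≈ 0.585

Standardized effect: d = |μ_{strain X} − μ_{strain Y}| / σ = |4.96 − 4.66| / 0.69 = 0.4348
Noncentrality parameter: δ = d·√(n/2) = 0.4348 × √(50/2) = 2.1739
Critical value for a one-sided test at α = 0.025: z_α = 1.960.
Power = P(Z > 1.960 − δ) = Φ(0.214) = 0.5847.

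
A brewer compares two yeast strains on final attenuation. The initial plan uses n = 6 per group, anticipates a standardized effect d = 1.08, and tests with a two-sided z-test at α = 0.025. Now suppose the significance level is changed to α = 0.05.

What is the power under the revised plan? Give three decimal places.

Power ≈ 0.464

δ = d·√(n/2) = 1.08 × √(6/2) = 1.8706 (unchanged). New critical value: z_{0.025} = 1.960.
Revised power = Φ(δ − 1.960) + Φ(−δ − 1.960) = Φ(-0.089) + Φ(-3.831) = 0.4644 + 0.0001 = 0.4645.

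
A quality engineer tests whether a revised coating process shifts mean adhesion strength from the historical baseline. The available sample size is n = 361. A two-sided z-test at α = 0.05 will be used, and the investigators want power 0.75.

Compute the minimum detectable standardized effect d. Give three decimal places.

Required noncentrality: δ = z_{0.025} + z_{0.25} = 1.960 + 0.674 = 2.634.
(Lower-tail contribution to power is negligible for δ > 0.)
δ = d·√n ⇒ d = δ/√n = 2.634/√361 = 0.1387.

d ≈ 0.139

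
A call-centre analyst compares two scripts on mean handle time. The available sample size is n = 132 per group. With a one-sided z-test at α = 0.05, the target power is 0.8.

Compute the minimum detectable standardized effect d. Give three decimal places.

d ≈ 0.306

Required noncentrality: δ = z_{0.05} + z_{0.20} = 1.645 + 0.842 = 2.486.
δ = d·√(n/2) ⇒ d = δ/√(n/2) = 2.486/√(132/2) = 0.3061.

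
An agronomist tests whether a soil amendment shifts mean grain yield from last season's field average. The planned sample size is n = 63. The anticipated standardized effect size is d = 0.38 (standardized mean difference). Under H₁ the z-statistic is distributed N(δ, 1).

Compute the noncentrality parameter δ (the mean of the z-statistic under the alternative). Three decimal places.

δ ≈ 3.016

δ = d·√n = 0.38 × √63 = 3.0162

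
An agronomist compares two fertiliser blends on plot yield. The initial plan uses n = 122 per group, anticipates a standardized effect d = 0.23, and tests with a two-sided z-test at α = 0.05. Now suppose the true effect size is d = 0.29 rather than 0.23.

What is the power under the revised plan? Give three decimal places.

With d = 0.29: δ = d·√(n/2) = 0.29 × √(122/2) = 2.2650. Critical value z_{0.025} = 1.960.
Revised power = Φ(δ − 1.960) + Φ(−δ − 1.960) = Φ(0.305) + Φ(-4.225) = 0.6198 + 0.0000 = 0.6198.

Power ≈ 0.620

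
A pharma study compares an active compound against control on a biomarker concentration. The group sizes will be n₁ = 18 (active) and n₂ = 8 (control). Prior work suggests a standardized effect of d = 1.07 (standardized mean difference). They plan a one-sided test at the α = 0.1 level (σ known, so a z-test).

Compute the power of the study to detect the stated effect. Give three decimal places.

Noncentrality parameter: δ = d / √(1/n₁ + 1/n₂) = 1.07 / √(1/18 + 1/8) = 2.5181
Critical value for a one-sided test at α = 0.1: z_α = 1.282.
Power = Φ(δ − 1.282) = Φ(1.237) = 0.8919.

Power ≈ 0.892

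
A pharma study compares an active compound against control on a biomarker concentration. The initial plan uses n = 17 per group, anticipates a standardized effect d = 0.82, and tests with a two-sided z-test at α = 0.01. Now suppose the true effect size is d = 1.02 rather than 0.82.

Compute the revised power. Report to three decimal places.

With d = 1.02: δ = d·√(n/2) = 1.02 × √(17/2) = 2.9738. Critical value z_{0.005} = 2.576.
Revised power = Φ(δ − 2.576) + Φ(−δ − 2.576) = Φ(0.398) + Φ(-5.550) = 0.6547 + 0.0000 = 0.6547.

Power ≈ 0.655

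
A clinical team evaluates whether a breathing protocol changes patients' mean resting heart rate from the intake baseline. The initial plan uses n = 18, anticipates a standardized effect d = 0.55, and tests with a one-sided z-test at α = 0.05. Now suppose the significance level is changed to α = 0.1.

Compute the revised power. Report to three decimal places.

Power ≈ 0.854

δ = d·√n = 0.55 × √18 = 2.3335 (unchanged). New critical value: z_{0.1} = 1.282.
Revised power = Φ(δ − 1.282) = Φ(1.052) = 0.8536.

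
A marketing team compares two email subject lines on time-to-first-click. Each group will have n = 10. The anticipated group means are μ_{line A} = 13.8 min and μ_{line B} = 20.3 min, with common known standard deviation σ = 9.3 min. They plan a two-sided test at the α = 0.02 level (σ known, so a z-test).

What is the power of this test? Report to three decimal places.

Standardized effect: d = |μ_{line A} − μ_{line B}| / σ = |13.8 − 20.3| / 9.3 = 0.6989
Noncentrality parameter: δ = d·√(n/2) = 0.6989 × √(10/2) = 1.5628
Two-sided α = 0.02 → critical value z_{0.01} = 2.326.
Power = Φ(δ − 2.326) + Φ(−δ − 2.326) = Φ(-0.764) + Φ(-3.889) = 0.2226 + 0.0001 = 0.2226.

Power ≈ 0.223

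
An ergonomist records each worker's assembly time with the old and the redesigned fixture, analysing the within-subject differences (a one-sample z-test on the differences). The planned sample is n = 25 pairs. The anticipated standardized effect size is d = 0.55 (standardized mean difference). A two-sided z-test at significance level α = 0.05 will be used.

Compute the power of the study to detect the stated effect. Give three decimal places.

Power ≈ 0.785

Noncentrality parameter: δ = d·√n = 0.55 × √25 = 2.7500
Two-sided α = 0.05 → critical value z_{0.025} = 1.960.
Power = Φ(δ − 1.960) + Φ(−δ − 1.960) = Φ(0.790) + Φ(-4.710) = 0.7852 + 0.0000 = 0.7852.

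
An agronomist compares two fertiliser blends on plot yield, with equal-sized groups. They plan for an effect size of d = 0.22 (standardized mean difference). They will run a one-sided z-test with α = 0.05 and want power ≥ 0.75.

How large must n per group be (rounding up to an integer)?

For power 0.75 need Φ(δ − z_{0.05}) = 0.75, so δ = z_{0.05} + z_{0.25} = 1.645 + 0.674 = 2.319.
δ = d·√(n/2) ⇒ n = 2(δ/d)² = 2 × (2.319 / 0.22)² = 222.29.
Rounding up, n = 223 per group.

n = 223 per group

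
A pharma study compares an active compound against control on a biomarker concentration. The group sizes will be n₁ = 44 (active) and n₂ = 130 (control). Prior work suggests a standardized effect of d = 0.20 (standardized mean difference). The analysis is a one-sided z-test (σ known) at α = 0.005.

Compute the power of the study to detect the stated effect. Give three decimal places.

Power ≈ 0.076

Noncentrality parameter: λ = d / √(1/n₁ + 1/n₂) = 0.20 / √(1/44 + 1/130) = 1.1467
Critical value for a one-sided test at α = 0.005: z_α = 2.576.
Power = P(Z > 2.576 − λ) = Φ(-1.429) = 0.0765.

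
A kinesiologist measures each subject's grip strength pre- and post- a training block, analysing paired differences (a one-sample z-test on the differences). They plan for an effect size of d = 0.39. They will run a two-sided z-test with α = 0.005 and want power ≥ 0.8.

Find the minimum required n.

n = 88

Set Φ(δ − 2.807) = 0.8; then δ − 2.807 = Φ⁻¹(0.8) = 0.842, giving δ = 3.649.
(The Φ(−δ − z_{α/2}) term is vanishingly small for δ > 0 and is dropped in the standard sample-size formula.)
δ = d·√n ⇒ n = (δ/d)² = (3.649 / 0.39)² = 87.53.
Rounding up, n = 88.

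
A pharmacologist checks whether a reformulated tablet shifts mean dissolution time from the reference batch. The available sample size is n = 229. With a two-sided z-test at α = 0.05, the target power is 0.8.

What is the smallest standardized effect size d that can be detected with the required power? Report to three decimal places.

Required noncentrality: δ = z_{0.025} + z_{0.20} = 1.960 + 0.842 = 2.802.
(Lower-tail contribution to power is negligible for δ > 0.)
δ = d·√n ⇒ d = δ/√n = 2.802/√229 = 0.1851.

d ≈ 0.185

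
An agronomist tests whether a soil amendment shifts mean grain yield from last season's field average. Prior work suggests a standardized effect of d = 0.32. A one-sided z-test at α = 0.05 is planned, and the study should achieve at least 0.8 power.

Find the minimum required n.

n = 61

For power 0.8 need Φ(δ − z_{0.05}) = 0.8, so δ = z_{0.05} + z_{0.20} = 1.645 + 0.842 = 2.486.
δ = d·√n ⇒ n = (δ/d)² = (2.486 / 0.32)² = 60.38.
Rounding up, n = 61.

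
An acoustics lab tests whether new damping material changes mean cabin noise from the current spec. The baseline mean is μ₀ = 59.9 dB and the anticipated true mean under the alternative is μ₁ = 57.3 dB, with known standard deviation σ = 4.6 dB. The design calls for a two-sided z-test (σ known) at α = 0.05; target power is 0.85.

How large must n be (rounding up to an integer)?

n = 29

Standardized effect: d = |μ₁ − μ₀| / σ = |57.3 − 59.9| / 4.6 = 0.5652
For power 0.85 need Φ(δ − z_{0.025}) = 0.85, so δ = z_{0.025} + z_{0.15} = 1.960 + 1.036 = 2.996.
(The Φ(−δ − z_{α/2}) term is vanishingly small for δ > 0 and is dropped in the standard sample-size formula.)
δ = d·√n ⇒ n = (δ/d)² = (2.996 / 0.5652)² = 28.10.
Round up to the next whole unit.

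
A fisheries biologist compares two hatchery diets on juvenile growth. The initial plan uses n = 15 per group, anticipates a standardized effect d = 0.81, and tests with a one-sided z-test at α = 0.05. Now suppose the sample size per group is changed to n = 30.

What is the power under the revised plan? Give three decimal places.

Power ≈ 0.932

With n = 30 per group: δ = d·√(n/2) = 0.81 × √(30/2) = 3.1371. Critical value z_{0.05} = 1.645.
Revised power = P(Z > 1.645 − δ) = Φ(1.492) = 0.9322.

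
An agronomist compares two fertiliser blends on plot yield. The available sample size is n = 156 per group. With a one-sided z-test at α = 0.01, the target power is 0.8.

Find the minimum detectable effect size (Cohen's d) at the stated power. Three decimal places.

Need Φ(δ − 2.326) = 0.8, so δ = 2.326 + 0.842 = 3.168.
δ = d·√(n/2) ⇒ d = δ/√(n/2) = 3.168/√(156/2) = 0.3587.

d ≈ 0.359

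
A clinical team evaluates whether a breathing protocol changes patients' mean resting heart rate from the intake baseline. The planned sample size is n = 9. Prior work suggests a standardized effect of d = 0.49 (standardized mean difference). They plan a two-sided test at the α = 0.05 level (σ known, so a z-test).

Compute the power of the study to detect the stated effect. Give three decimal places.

Noncentrality parameter: δ = d·√n = 0.49 × √9 = 1.4700
Critical value for a two-sided test at α = 0.05: z_{α/2} = 1.960.
Power = Φ(δ − 1.960) + Φ(−δ − 1.960) = Φ(-0.490) + Φ(-3.430) = 0.3121 + 0.0003 = 0.3124.

Power ≈ 0.312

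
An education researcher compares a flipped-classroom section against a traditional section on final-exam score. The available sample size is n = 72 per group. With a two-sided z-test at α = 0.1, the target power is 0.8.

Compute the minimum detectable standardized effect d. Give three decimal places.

d ≈ 0.414

Need Φ(δ − 1.645) = 0.8, so δ = 1.645 + 0.842 = 2.486.
(Lower-tail contribution to power is negligible for δ > 0.)
δ = d·√(n/2) ⇒ d = δ/√(n/2) = 2.486/√(72/2) = 0.4144.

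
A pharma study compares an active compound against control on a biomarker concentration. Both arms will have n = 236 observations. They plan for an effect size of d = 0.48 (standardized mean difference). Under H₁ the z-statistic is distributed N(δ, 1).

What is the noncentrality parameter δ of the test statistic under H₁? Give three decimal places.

δ ≈ 5.214

δ = d·√(n/2) = 0.48 × √(236/2) = 5.2141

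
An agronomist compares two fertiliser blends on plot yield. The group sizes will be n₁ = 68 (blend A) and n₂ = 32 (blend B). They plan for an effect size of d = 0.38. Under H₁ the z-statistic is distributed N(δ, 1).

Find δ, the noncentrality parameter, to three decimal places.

The noncentrality parameter scales effect size by the design's sample-size factor: δ = d / √(1/n₁ + 1/n₂) = 0.38 / √(1/68 + 1/32) = 1.7726

δ ≈ 1.773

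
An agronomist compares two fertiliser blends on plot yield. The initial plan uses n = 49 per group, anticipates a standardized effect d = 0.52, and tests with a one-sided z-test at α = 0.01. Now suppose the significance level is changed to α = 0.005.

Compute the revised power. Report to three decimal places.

Power ≈ 0.499

δ = d·√(n/2) = 0.52 × √(49/2) = 2.5739 (unchanged). New critical value: z_{0.005} = 2.576.
Revised power = Φ(δ − 2.576) = Φ(-0.002) = 0.4992.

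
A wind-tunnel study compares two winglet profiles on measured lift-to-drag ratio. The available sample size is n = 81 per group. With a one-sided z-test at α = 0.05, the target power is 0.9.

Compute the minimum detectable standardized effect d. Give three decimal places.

d ≈ 0.460

Required noncentrality: δ = z_{0.05} + z_{0.10} = 1.645 + 1.282 = 2.926.
δ = d·√(n/2) ⇒ d = δ/√(n/2) = 2.926/√(81/2) = 0.4598.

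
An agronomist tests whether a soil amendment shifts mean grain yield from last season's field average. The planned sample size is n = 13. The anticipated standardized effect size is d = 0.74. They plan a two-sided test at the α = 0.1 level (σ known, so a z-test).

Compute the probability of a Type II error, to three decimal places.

Noncentrality parameter: δ = d·√n = 0.74 × √13 = 2.6681
Critical value for a two-sided test at α = 0.1: z_{α/2} = 1.645.
Power = Φ(δ − 1.645) + Φ(−δ − 1.645) = Φ(1.023) + Φ(-4.313) = 0.8469 + 0.0000 = 0.8469.
Type II error: β = 1 − power = 1 − 0.8469 = 0.1531.

β ≈ 0.153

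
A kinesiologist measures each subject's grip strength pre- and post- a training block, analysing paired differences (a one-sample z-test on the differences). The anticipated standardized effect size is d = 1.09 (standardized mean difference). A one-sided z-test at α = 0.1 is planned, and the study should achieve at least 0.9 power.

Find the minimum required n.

Set Φ(δ − 1.282) = 0.9; then δ − 1.282 = Φ⁻¹(0.9) = 1.282, giving δ = 2.563.
δ = d·√n ⇒ n = (δ/d)² = (2.563 / 1.09)² = 5.53.
Rounding up, n = 6.

n = 6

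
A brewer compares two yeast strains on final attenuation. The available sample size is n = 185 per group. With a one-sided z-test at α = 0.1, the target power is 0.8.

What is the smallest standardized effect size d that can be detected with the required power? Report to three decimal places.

Required noncentrality: δ = z_{0.1} + z_{0.20} = 1.282 + 0.842 = 2.123.
δ = d·√(n/2) ⇒ d = δ/√(n/2) = 2.123/√(185/2) = 0.2208.

d ≈ 0.221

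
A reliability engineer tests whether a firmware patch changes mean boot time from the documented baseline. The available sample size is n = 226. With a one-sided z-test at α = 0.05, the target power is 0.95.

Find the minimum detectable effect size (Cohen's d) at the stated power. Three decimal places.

Required noncentrality: δ = z_{0.05} + z_{0.05} = 1.645 + 1.645 = 3.290.
δ = d·√n ⇒ d = δ/√n = 3.290/√226 = 0.2188.

d ≈ 0.219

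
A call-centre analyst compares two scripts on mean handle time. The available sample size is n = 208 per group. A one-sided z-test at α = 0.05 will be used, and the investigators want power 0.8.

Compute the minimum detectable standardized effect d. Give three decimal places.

Need Φ(δ − 1.645) = 0.8, so δ = 1.645 + 0.842 = 2.486.
δ = d·√(n/2) ⇒ d = δ/√(n/2) = 2.486/√(208/2) = 0.2438.

d ≈ 0.244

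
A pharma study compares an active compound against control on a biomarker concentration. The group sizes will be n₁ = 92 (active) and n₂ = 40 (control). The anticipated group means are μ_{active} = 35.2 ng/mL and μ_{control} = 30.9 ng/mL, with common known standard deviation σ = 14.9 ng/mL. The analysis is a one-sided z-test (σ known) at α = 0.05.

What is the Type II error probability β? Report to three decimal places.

Standardized effect: d = |μ_{active} − μ_{control}| / σ = |35.2 − 30.9| / 14.9 = 0.2886
Noncentrality parameter: δ = d / √(1/n₁ + 1/n₂) = 0.2886 / √(1/92 + 1/40) = 1.5238
One-sided α = 0.05 → critical value z_{0.05} = 1.645.
Power = Φ(δ − 1.645) = Φ(-0.121) = 0.4518.
Type II error: β = 1 − power = 1 − 0.4518 = 0.5482.

β ≈ 0.548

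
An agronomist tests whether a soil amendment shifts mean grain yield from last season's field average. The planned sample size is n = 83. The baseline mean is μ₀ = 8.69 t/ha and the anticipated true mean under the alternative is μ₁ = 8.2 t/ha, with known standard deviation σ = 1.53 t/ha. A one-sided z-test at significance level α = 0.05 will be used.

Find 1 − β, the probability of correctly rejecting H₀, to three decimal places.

Power ≈ 0.898

Standardized effect: d = |μ₁ − μ₀| / σ = |8.2 − 8.69| / 1.53 = 0.3203
Noncentrality parameter: δ = d·√n = 0.3203 × √83 = 2.9177
Critical value for a one-sided test at α = 0.05: z_α = 1.645.
Power = P(Z > 1.645 − δ) = Φ(1.273) = 0.8985.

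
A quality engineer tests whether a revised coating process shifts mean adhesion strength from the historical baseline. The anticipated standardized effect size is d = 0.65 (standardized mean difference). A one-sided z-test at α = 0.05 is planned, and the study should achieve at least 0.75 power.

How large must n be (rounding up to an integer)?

n = 13

For power 0.75 need Φ(δ − z_{0.05}) = 0.75, so δ = z_{0.05} + z_{0.25} = 1.645 + 0.674 = 2.319.
δ = d·√n ⇒ n = (δ/d)² = (2.319 / 0.65)² = 12.73.
Round up to the next whole unit.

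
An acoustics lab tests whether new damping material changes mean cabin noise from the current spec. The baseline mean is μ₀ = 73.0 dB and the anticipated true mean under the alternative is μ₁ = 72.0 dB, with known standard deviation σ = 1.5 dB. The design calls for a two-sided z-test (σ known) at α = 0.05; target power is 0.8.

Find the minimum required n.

n = 18

Standardized effect: d = |μ₁ − μ₀| / σ = |72.0 − 73.0| / 1.5 = 0.6667
Set Φ(δ − 1.960) = 0.8; then δ − 1.960 = Φ⁻¹(0.8) = 0.842, giving δ = 2.802.
(The Φ(−δ − z_{α/2}) term is vanishingly small for δ > 0 and is dropped in the standard sample-size formula.)
δ = d·√n ⇒ n = (δ/d)² = (2.802 / 0.6667)² = 17.66.
Rounding up, n = 18.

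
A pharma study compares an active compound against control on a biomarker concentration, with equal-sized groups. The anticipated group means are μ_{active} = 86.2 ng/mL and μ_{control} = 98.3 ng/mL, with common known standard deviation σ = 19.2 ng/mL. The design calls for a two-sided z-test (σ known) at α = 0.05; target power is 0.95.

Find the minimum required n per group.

n = 66 per group

Standardized effect: d = |μ_{active} − μ_{control}| / σ = |86.2 − 98.3| / 19.2 = 0.6302
Set Φ(δ − 1.960) = 0.95; then δ − 1.960 = Φ⁻¹(0.95) = 1.645, giving δ = 3.605.
(Ignoring the negligible lower-tail rejection probability gives the usual closed-form inversion.)
δ = d·√(n/2) ⇒ n = 2(δ/d)² = 2 × (3.605 / 0.6302)² = 65.44.
Rounding up, n = 66 per group.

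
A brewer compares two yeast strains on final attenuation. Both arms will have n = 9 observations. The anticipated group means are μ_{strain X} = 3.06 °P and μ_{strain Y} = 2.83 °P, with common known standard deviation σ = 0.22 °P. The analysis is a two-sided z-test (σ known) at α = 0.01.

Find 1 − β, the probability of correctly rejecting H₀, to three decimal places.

Power ≈ 0.360

Standardized effect: d = |μ_{strain X} − μ_{strain Y}| / σ = |3.06 − 2.83| / 0.22 = 1.0455
Noncentrality parameter: δ = d·√(n/2) = 1.0455 × √(9/2) = 2.2177
Two-sided α = 0.01 → critical value z_{0.005} = 2.576.
Power = Φ(δ − 2.576) + Φ(−δ − 2.576) = Φ(-0.358) + Φ(-4.794) = 0.3601 + 0.0000 = 0.3601.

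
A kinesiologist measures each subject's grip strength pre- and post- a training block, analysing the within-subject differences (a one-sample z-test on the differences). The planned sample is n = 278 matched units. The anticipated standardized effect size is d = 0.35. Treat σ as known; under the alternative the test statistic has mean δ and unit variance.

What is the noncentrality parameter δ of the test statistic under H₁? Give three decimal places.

δ = d·√n = 0.35 × √278 = 5.8357

δ ≈ 5.836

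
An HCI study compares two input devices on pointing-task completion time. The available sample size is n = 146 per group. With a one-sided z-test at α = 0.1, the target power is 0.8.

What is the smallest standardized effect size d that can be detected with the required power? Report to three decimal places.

Required noncentrality: δ = z_{0.1} + z_{0.20} = 1.282 + 0.842 = 2.123.
δ = d·√(n/2) ⇒ d = δ/√(n/2) = 2.123/√(146/2) = 0.2485.

d ≈ 0.248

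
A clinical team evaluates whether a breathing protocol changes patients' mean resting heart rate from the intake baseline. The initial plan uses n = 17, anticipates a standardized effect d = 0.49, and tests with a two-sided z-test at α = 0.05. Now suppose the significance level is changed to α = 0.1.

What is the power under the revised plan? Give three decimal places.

Power ≈ 0.646

δ = d·√n = 0.49 × √17 = 2.0203 (unchanged). New critical value: z_{0.05} = 1.645.
Revised power = Φ(δ − 1.645) + Φ(−δ − 1.645) = Φ(0.375) + Φ(-3.665) = 0.6463 + 0.0001 = 0.6465.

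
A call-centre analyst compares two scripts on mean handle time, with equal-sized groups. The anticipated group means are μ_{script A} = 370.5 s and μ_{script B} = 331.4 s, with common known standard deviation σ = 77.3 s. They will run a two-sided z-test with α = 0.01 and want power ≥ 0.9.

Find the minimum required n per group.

Standardized effect: d = |μ_{script A} − μ_{script B}| / σ = |370.5 − 331.4| / 77.3 = 0.5058
Set Φ(δ − 2.576) = 0.9; then δ − 2.576 = Φ⁻¹(0.9) = 1.282, giving δ = 3.857.
(The Φ(−δ − z_{α/2}) term is vanishingly small for δ > 0 and is dropped in the standard sample-size formula.)
δ = d·√(n/2) ⇒ n = 2(δ/d)² = 2 × (3.857 / 0.5058)² = 116.31.
Round up to the next whole unit.

n = 117 per group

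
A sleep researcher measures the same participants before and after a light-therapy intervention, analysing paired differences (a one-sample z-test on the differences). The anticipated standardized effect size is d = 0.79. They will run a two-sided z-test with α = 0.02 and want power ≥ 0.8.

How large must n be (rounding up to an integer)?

n = 17

For power 0.8 need Φ(δ − z_{0.01}) = 0.8, so δ = z_{0.01} + z_{0.20} = 2.326 + 0.842 = 3.168.
(For δ > 0 the lower-tail rejection region contributes negligibly to power, so the one-term inversion is standard.)
δ = d·√n ⇒ n = (δ/d)² = (3.168 / 0.79)² = 16.08.
Rounding up, n = 17.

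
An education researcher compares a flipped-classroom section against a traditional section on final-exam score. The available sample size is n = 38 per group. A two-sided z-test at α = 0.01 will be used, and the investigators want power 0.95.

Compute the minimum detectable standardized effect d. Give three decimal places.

d ≈ 0.968

Need Φ(δ − 2.576) = 0.95, so δ = 2.576 + 1.645 = 4.221.
(Lower-tail contribution to power is negligible for δ > 0.)
δ = d·√(n/2) ⇒ d = δ/√(n/2) = 4.221/√(38/2) = 0.9683.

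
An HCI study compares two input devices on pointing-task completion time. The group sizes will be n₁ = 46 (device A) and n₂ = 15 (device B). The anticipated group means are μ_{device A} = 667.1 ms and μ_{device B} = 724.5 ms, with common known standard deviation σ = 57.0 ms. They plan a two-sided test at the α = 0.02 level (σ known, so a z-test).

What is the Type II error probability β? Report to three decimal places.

β ≈ 0.144

Standardized effect: d = |μ_{device A} − μ_{device B}| / σ = |667.1 − 724.5| / 57.0 = 1.0070
Noncentrality parameter: δ = d / √(1/n₁ + 1/n₂) = 1.0070 / √(1/46 + 1/15) = 3.3869
Critical value for a two-sided test at α = 0.02: z_{α/2} = 2.326.
Power = Φ(δ − 2.326) + Φ(−δ − 2.326) = Φ(1.061) + Φ(-5.713) = 0.8555 + 0.0000 = 0.8555.
Type II error: β = 1 − power = 1 − 0.8555 = 0.1445.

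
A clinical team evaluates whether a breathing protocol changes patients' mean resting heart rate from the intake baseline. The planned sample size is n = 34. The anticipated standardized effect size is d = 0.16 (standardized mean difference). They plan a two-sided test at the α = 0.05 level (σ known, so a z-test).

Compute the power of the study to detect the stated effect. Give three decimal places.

Noncentrality parameter: δ = d·√n = 0.16 × √34 = 0.9330
Two-sided α = 0.05 → critical value z_{0.025} = 1.960.
Power = Φ(δ − 1.960) + Φ(−δ − 1.960) = Φ(-1.027) + Φ(-2.893) = 0.1522 + 0.0019 = 0.1541.

Power ≈ 0.154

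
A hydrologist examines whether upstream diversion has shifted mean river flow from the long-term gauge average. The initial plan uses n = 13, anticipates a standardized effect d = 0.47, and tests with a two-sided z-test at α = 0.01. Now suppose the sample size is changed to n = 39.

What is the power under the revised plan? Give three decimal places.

Power ≈ 0.640

With n = 39: δ = d·√n = 0.47 × √39 = 2.9351. Critical value z_{0.005} = 2.576.
Revised power = Φ(δ − 2.576) + Φ(−δ − 2.576) = Φ(0.359) + Φ(-5.511) = 0.6403 + 0.0000 = 0.6403.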